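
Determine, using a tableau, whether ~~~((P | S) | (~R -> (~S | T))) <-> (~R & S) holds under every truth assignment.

Assume the negation and expand:
Initial set: {~(~~~((P | S) | (~R -> (~S | T))) <-> (~R & S))}.
~(~~~((P | S) | (~R -> (~S | T))) <-> (~R & S)): β-rule — branch into ~~~((P | S) | (~R -> (~S | T))), ~(~R & S)  //  ~~~~((P | S) | (~R -> (~S | T))), (~R & S).
  branch 1 (add ~~~((P | S) | (~R -> (~S | T))), ~(~R & S)):
    ~~~((P | S) | (~R -> (~S | T))): drop double negation, giving ~((P | S) | (~R -> (~S | T))).
    ~((P | S) | (~R -> (~S | T))): α-rule — add ~(P | S), ~(~R -> (~S | T)).
    ~(P | S): α-rule — add ~P, ~S.
    ~(~R -> (~S | T)): α-rule — add ~R, ~(~S | T).
    ~(~S | T): α-rule — add ~~S, ~T.
    × closes — contains both S and ~S.
  branch 2 (add ~~~~((P | S) | (~R -> (~S | T))), (~R & S)):
    ~~~~((P | S) | (~R -> (~S | T))): drop double negation, giving ~~((P | S) | (~R -> (~S | T))).
    (~R & S): α-rule — add ~R, S.
    ~~((P | S) | (~R -> (~S | T))): β-rule — branch into (P | S)  //  (~R -> (~S | T)).
      branch 2.1 (add (P | S)):
        (P | S): β-rule — branch into P  //  S.
          branch 2.1.1 (add P):
            ○ open, literals {P=1, R=0, S=1}.
          branch 2.1.2 (add S):
            ○ open, literals {R=0, S=1}.
      branch 2.2 (add (~R -> (~S | T))):
        (~R -> (~S | T)): β-rule — branch into ~~R  //  (~S | T).
          branch 2.2.1 (add ~~R):
            × closes — contains both R and ~R.
          branch 2.2.2 (add (~S | T)):
            (~S | T): β-rule — branch into ~S  //  T.
              branch 2.2.2.1 (add ~S):
                × closes — contains both S and ~S.
              branch 2.2.2.2 (add T):
                ○ open, literals {R=0, S=1, T=1}.
3 branches closed, 3 open.
An open branch gives a countermodel: P=1, R=0, S=1 (unmentioned atoms arbitrary); under it the original formula is false.

Not valid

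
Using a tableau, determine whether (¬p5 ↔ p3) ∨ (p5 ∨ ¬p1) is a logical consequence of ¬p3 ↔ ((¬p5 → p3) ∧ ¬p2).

Initial set: {T (¬p3 ↔ ((¬p5 → p3) ∧ ¬p2)); F ((¬p5 ↔ p3) ∨ (p5 ∨ ¬p1))}.
F ((¬p5 ↔ p3) ∨ (p5 ∨ ¬p1)): α-rule — add F (¬p5 ↔ p3), F (p5 ∨ ¬p1).
F (p5 ∨ ¬p1): α-rule — add F p5, F ¬p1.
T (¬p3 ↔ ((¬p5 → p3) ∧ ¬p2)): β-rule — branch into T ¬p3, T ((¬p5 → p3) ∧ ¬p2)  //  F ¬p3, F ((¬p5 → p3) ∧ ¬p2).
  branch 1 (add T ¬p3, T ((¬p5 → p3) ∧ ¬p2)):
    T ((¬p5 → p3) ∧ ¬p2): α-rule — add T (¬p5 → p3), T ¬p2.
    F (¬p5 ↔ p3): β-rule — branch into T ¬p5, F p3  //  F ¬p5, T p3.
      branch 1.1 (add T ¬p5, F p3):
        T (¬p5 → p3): β-rule — branch into F ¬p5  //  T p3.
          branch 1.1.1 (add F ¬p5):
            × closes — contains both p5 and ¬p5.
          branch 1.1.2 (add T p3):
            × closes — contains both p3 and ¬p3.
      branch 1.2 (add F ¬p5, T p3):
        × closes — contains both p5 and ¬p5.
  branch 2 (add F ¬p3, F ((¬p5 → p3) ∧ ¬p2)):
    F (¬p5 ↔ p3): β-rule — branch into T ¬p5, F p3  //  F ¬p5, T p3.
      branch 2.1 (add T ¬p5, F p3):
        × closes — contains both p3 and ¬p3.
      branch 2.2 (add F ¬p5, T p3):
        × closes — contains both p5 and ¬p5.
All 5 branches close.
Every branch closed, so the premises entail the conclusion.

Yes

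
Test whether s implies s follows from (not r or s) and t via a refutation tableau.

Initial set: {((not r or s) and t); not (s implies s)}.
((not r or s) and t): α-rule — add (not r or s), t.
not (s implies s): α-rule — add s, not s.
× closes — contains both s and not s.
All 1 branch closes.
Every branch closed, so the premises entail the conclusion.

Yes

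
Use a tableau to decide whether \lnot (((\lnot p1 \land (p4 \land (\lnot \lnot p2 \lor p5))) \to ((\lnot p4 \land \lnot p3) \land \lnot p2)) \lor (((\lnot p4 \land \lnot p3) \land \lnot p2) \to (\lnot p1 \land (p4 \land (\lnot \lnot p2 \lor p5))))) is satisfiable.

Unsatisfiable

Initial set: {\lnot (((\lnot p1 \land (p4 \land (\lnot \lnot p2 \lor p5))) \to ((\lnot p4 \land \lnot p3) \land \lnot p2)) \lor (((\lnot p4 \land \lnot p3) \land \lnot p2) \to (\lnot p1 \land (p4 \land (\lnot \lnot p2 \lor p5)))))}.
\lnot (((\lnot p1 \land (p4 \land (\lnot \lnot p2 \lor p5))) \to ((\lnot p4 \land \lnot p3) \land \lnot p2)) \lor (((\lnot p4 \land \lnot p3) \land \lnot p2) \to (\lnot p1 \land (p4 \land (\lnot \lnot p2 \lor p5))))): α-rule — add \lnot ((\lnot p1 \land (p4 \land (\lnot \lnot p2 \lor p5))) \to ((\lnot p4 \land \lnot p3) \land \lnot p2)), \lnot (((\lnot p4 \land \lnot p3) \land \lnot p2) \to (\lnot p1 \land (p4 \land (\lnot \lnot p2 \lor p5)))).
\lnot ((\lnot p1 \land (p4 \land (\lnot \lnot p2 \lor p5))) \to ((\lnot p4 \land \lnot p3) \land \lnot p2)): α-rule — add (\lnot p1 \land (p4 \land (\lnot \lnot p2 \lor p5))), \lnot ((\lnot p4 \land \lnot p3) \land \lnot p2).
\lnot (((\lnot p4 \land \lnot p3) \land \lnot p2) \to (\lnot p1 \land (p4 \land (\lnot \lnot p2 \lor p5)))): α-rule — add ((\lnot p4 \land \lnot p3) \land \lnot p2), \lnot (\lnot p1 \land (p4 \land (\lnot \lnot p2 \lor p5))).
(\lnot p1 \land (p4 \land (\lnot \lnot p2 \lor p5))): α-rule — add \lnot p1, (p4 \land (\lnot \lnot p2 \lor p5)).
((\lnot p4 \land \lnot p3) \land \lnot p2): α-rule — add (\lnot p4 \land \lnot p3), \lnot p2.
(p4 \land (\lnot \lnot p2 \lor p5)): α-rule — add p4, (\lnot \lnot p2 \lor p5).
(\lnot p4 \land \lnot p3): α-rule — add \lnot p4, \lnot p3.
× closes — contains both p4 and \lnot p4.
All 1 branch closes.
Every branch closed; the formula is unsatisfiable.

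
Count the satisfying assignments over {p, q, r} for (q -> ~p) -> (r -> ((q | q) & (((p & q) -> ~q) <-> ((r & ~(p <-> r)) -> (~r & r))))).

5

Initial set: {((q -> ~p) -> (r -> ((q | q) & (((p & q) -> ~q) <-> ((r & ~(p <-> r)) -> (~r & r))))))}.
((q -> ~p) -> (r -> ((q | q) & (((p & q) -> ~q) <-> ((r & ~(p <-> r)) -> (~r & r)))))): β-rule — branch into ~(q -> ~p)  //  (r -> ((q | q) & (((p & q) -> ~q) <-> ((r & ~(p <-> r)) -> (~r & r))))).
  branch 1 (add ~(q -> ~p)):
    ~(q -> ~p): α-rule — add q, ~~p.
    ○ open, literals {p=1, q=1}.
  branch 2 (add (r -> ((q | q) & (((p & q) -> ~q) <-> ((r & ~(p <-> r)) -> (~r & r)))))):
    (r -> ((q | q) & (((p & q) -> ~q) <-> ((r & ~(p <-> r)) -> (~r & r))))): β-rule — branch into ~r  //  ((q | q) & (((p & q) -> ~q) <-> ((r & ~(p <-> r)) -> (~r & r)))).
      branch 2.1 (add ~r):
        ○ open, literals {r=0}.
      branch 2.2 (add ((q | q) & (((p & q) -> ~q) <-> ((r & ~(p <-> r)) -> (~r & r))))):
        ((q | q) & (((p & q) -> ~q) <-> ((r & ~(p <-> r)) -> (~r & r)))): α-rule — add (q | q), (((p & q) -> ~q) <-> ((r & ~(p <-> r)) -> (~r & r))).
        (q | q): β-rule — branch into q  //  q.
          branch 2.2.1 (add q):
            (((p & q) -> ~q) <-> ((r & ~(p <-> r)) -> (~r & r))): β-rule — branch into ((p & q) -> ~q), ((r & ~(p <-> r)) -> (~r & r))  //  ~((p & q) -> ~q), ~((r & ~(p <-> r)) -> (~r & r)).
              branch 2.2.1.1 (add ((p & q) -> ~q), ((r & ~(p <-> r)) -> (~r & r))):
                ((p & q) -> ~q): β-rule — branch into ~(p & q)  //  ~q.
                  branch 2.2.1.1.1 (add ~(p & q)):
                    ((r & ~(p <-> r)) -> (~r & r)): β-rule — branch into ~(r & ~(p <-> r))  //  (~r & r).
                      branch 2.2.1.1.1.1 (add ~(r & ~(p <-> r))):
                        ~(p & q): β-rule — branch into ~p  //  ~q.
                          branch 2.2.1.1.1.1.1 (add ~p):
                            ~(r & ~(p <-> r)): β-rule — branch into ~r  //  ~~(p <-> r).
                              branch 2.2.1.1.1.1.1.1 (add ~r):
                                ○ open, literals {p=0, q=1, r=0}.
                              branch 2.2.1.1.1.1.1.2 (add ~~(p <-> r)):
                                ~~(p <-> r): β-rule — branch into p, r  //  ~p, ~r.
                                  branch 2.2.1.1.1.1.1.2.1 (add p, r):
                                    × closes — contains both p and ~p.
                                  branch 2.2.1.1.1.1.1.2.2 (add ~p, ~r):
                                    ○ open, literals {p=0, q=1, r=0}.
                          branch 2.2.1.1.1.1.2 (add ~q):
                            × closes — contains both q and ~q.
                      branch 2.2.1.1.1.2 (add (~r & r)):
                        (~r & r): α-rule — add ~r, r.
                        × closes — contains both r and ~r.
                  branch 2.2.1.1.2 (add ~q):
                    × closes — contains both q and ~q.
              branch 2.2.1.2 (add ~((p & q) -> ~q), ~((r & ~(p <-> r)) -> (~r & r))):
                ~((p & q) -> ~q): α-rule — add (p & q), ~~q.
                ~((r & ~(p <-> r)) -> (~r & r)): α-rule — add (r & ~(p <-> r)), ~(~r & r).
                (p & q): α-rule — add p, q.
                (r & ~(p <-> r)): α-rule — add r, ~(p <-> r).
                ~(~r & r): β-rule — branch into ~~r  //  ~r.
                  branch 2.2.1.2.1 (add ~~r):
                    ~(p <-> r): β-rule — branch into p, ~r  //  ~p, r.
                      branch 2.2.1.2.1.1 (add p, ~r):
                        × closes — contains both r and ~r.
                      branch 2.2.1.2.1.2 (add ~p, r):
                        × closes — contains both p and ~p.
                  branch 2.2.1.2.2 (add ~r):
                    × closes — contains both r and ~r.
          branch 2.2.2 (add q):
            (((p & q) -> ~q) <-> ((r & ~(p <-> r)) -> (~r & r))): β-rule — branch into ((p & q) -> ~q), ((r & ~(p <-> r)) -> (~r & r))  //  ~((p & q) -> ~q), ~((r & ~(p <-> r)) -> (~r & r)).
              branch 2.2.2.1 (add ((p & q) -> ~q), ((r & ~(p <-> r)) -> (~r & r))):
                ((p & q) -> ~q): β-rule — branch into ~(p & q)  //  ~q.
                  branch 2.2.2.1.1 (add ~(p & q)):
                    ((r & ~(p <-> r)) -> (~r & r)): β-rule — branch into ~(r & ~(p <-> r))  //  (~r & r).
                      branch 2.2.2.1.1.1 (add ~(r & ~(p <-> r))):
                        ~(p & q): β-rule — branch into ~p  //  ~q.
                          branch 2.2.2.1.1.1.1 (add ~p):
                            ~(r & ~(p <-> r)): β-rule — branch into ~r  //  ~~(p <-> r).
                              branch 2.2.2.1.1.1.1.1 (add ~r):
                                ○ open, literals {p=0, q=1, r=0}.
                              branch 2.2.2.1.1.1.1.2 (add ~~(p <-> r)):
                                ~~(p <-> r): β-rule — branch into p, r  //  ~p, ~r.
                                  branch 2.2.2.1.1.1.1.2.1 (add p, r):
                                    × closes — contains both p and ~p.
                                  branch 2.2.2.1.1.1.1.2.2 (add ~p, ~r):
                                    ○ open, literals {p=0, q=1, r=0}.
                          branch 2.2.2.1.1.1.2 (add ~q):
                            × closes — contains both q and ~q.
                      branch 2.2.2.1.1.2 (add (~r & r)):
                        (~r & r): α-rule — add ~r, r.
                        × closes — contains both r and ~r.
                  branch 2.2.2.1.2 (add ~q):
                    × closes — contains both q and ~q.
              branch 2.2.2.2 (add ~((p & q) -> ~q), ~((r & ~(p <-> r)) -> (~r & r))):
                ~((p & q) -> ~q): α-rule — add (p & q), ~~q.
                ~((r & ~(p <-> r)) -> (~r & r)): α-rule — add (r & ~(p <-> r)), ~(~r & r).
                (p & q): α-rule — add p, q.
                (r & ~(p <-> r)): α-rule — add r, ~(p <-> r).
                ~(~r & r): β-rule — branch into ~~r  //  ~r.
                  branch 2.2.2.2.1 (add ~~r):
                    ~(p <-> r): β-rule — branch into p, ~r  //  ~p, r.
                      branch 2.2.2.2.1.1 (add p, ~r):
                        × closes — contains both r and ~r.
                      branch 2.2.2.2.1.2 (add ~p, r):
                        × closes — contains both p and ~p.
                  branch 2.2.2.2.2 (add ~r):
                    × closes — contains both r and ~r.
14 branches closed, 6 open.
Each open branch fixes some atoms; the unmentioned ones are free. Counting distinct full assignments: branch {p=1, q=1} (r) contributes 2 new; branch {r=0} (p, q) contributes 3 new; branch {p=0, q=1, r=0} (none free) contributes 0 new; branch {p=0, q=1, r=0} (none free) contributes 0 new; branch {p=0, q=1, r=0} (none free) contributes 0 new; branch {p=0, q=1, r=0} (none free) contributes 0 new. Total: 5.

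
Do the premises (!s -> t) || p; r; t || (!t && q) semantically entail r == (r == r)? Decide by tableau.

Yes

Initial set: {((!s -> t) || p); r; (t || (!t && q)); !(r == (r == r))}.
((!s -> t) || p): β-rule — branch into (!s -> t)  //  p.
  branch 1 (add (!s -> t)):
    (t || (!t && q)): β-rule — branch into t  //  (!t && q).
      branch 1.1 (add t):
        !(r == (r == r)): β-rule — branch into r, !(r == r)  //  !r, (r == r).
          branch 1.1.1 (add r, !(r == r)):
            (!s -> t): β-rule — branch into !!s  //  t.
              branch 1.1.1.1 (add !!s):
                !(r == r): β-rule — branch into r, !r  //  !r, r.
                  branch 1.1.1.1.1 (add r, !r):
                    × closes — contains both r and !r.
                  branch 1.1.1.1.2 (add !r, r):
                    × closes — contains both r and !r.
              branch 1.1.1.2 (add t):
                !(r == r): β-rule — branch into r, !r  //  !r, r.
                  branch 1.1.1.2.1 (add r, !r):
                    × closes — contains both r and !r.
                  branch 1.1.1.2.2 (add !r, r):
                    × closes — contains both r and !r.
          branch 1.1.2 (add !r, (r == r)):
            × closes — contains both r and !r.
      branch 1.2 (add (!t && q)):
        (!t && q): α-rule — add !t, q.
        !(r == (r == r)): β-rule — branch into r, !(r == r)  //  !r, (r == r).
          branch 1.2.1 (add r, !(r == r)):
            (!s -> t): β-rule — branch into !!s  //  t.
              branch 1.2.1.1 (add !!s):
                !(r == r): β-rule — branch into r, !r  //  !r, r.
                  branch 1.2.1.1.1 (add r, !r):
                    × closes — contains both r and !r.
                  branch 1.2.1.1.2 (add !r, r):
                    × closes — contains both r and !r.
              branch 1.2.1.2 (add t):
                × closes — contains both t and !t.
          branch 1.2.2 (add !r, (r == r)):
            × closes — contains both r and !r.
  branch 2 (add p):
    (t || (!t && q)): β-rule — branch into t  //  (!t && q).
      branch 2.1 (add t):
        !(r == (r == r)): β-rule — branch into r, !(r == r)  //  !r, (r == r).
          branch 2.1.1 (add r, !(r == r)):
            !(r == r): β-rule — branch into r, !r  //  !r, r.
              branch 2.1.1.1 (add r, !r):
                × closes — contains both r and !r.
              branch 2.1.1.2 (add !r, r):
                × closes — contains both r and !r.
          branch 2.1.2 (add !r, (r == r)):
            × closes — contains both r and !r.
      branch 2.2 (add (!t && q)):
        (!t && q): α-rule — add !t, q.
        !(r == (r == r)): β-rule — branch into r, !(r == r)  //  !r, (r == r).
          branch 2.2.1 (add r, !(r == r)):
            !(r == r): β-rule — branch into r, !r  //  !r, r.
              branch 2.2.1.1 (add r, !r):
                × closes — contains both r and !r.
              branch 2.2.1.2 (add !r, r):
                × closes — contains both r and !r.
          branch 2.2.2 (add !r, (r == r)):
            × closes — contains both r and !r.
All 15 branches close.
Every branch closed, so the premises entail the conclusion.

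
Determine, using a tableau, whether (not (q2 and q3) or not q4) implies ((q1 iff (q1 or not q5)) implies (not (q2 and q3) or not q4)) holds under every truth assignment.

Valid

Assume the negation and expand:
Initial set: {not ((not (q2 and q3) or not q4) implies ((q1 iff (q1 or not q5)) implies (not (q2 and q3) or not q4)))}.
not ((not (q2 and q3) or not q4) implies ((q1 iff (q1 or not q5)) implies (not (q2 and q3) or not q4))): α-rule — add (not (q2 and q3) or not q4), not ((q1 iff (q1 or not q5)) implies (not (q2 and q3) or not q4)).
not ((q1 iff (q1 or not q5)) implies (not (q2 and q3) or not q4)): α-rule — add (q1 iff (q1 or not q5)), not (not (q2 and q3) or not q4).
not (not (q2 and q3) or not q4): α-rule — add not not (q2 and q3), not not q4.
not not (q2 and q3): α-rule — add q2, q3.
(not (q2 and q3) or not q4): β-rule — branch into not (q2 and q3)  //  not q4.
  branch 1 (add not (q2 and q3)):
    (q1 iff (q1 or not q5)): β-rule — branch into q1, (q1 or not q5)  //  not q1, not (q1 or not q5).
      branch 1.1 (add q1, (q1 or not q5)):
        not (q2 and q3): β-rule — branch into not q2  //  not q3.
          branch 1.1.1 (add not q2):
            × closes — contains both q2 and not q2.
          branch 1.1.2 (add not q3):
            × closes — contains both q3 and not q3.
      branch 1.2 (add not q1, not (q1 or not q5)):
        not (q1 or not q5): α-rule — add not q1, not not q5.
        not (q2 and q3): β-rule — branch into not q2  //  not q3.
          branch 1.2.1 (add not q2):
            × closes — contains both q2 and not q2.
          branch 1.2.2 (add not q3):
            × closes — contains both q3 and not q3.
  branch 2 (add not q4):
    × closes — contains both q4 and not q4.
All 5 branches close.
Every branch closed, so the negation is unsatisfiable and the formula is valid.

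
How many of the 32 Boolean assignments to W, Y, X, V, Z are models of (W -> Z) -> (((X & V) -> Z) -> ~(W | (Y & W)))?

Initial set: {((W -> Z) -> (((X & V) -> Z) -> ~(W | (Y & W))))}.
((W -> Z) -> (((X & V) -> Z) -> ~(W | (Y & W)))): β-rule — branch into ~(W -> Z)  //  (((X & V) -> Z) -> ~(W | (Y & W))).
  branch 1 (add ~(W -> Z)):
    ~(W -> Z): α-rule — add W, ~Z.
    ○ open, literals {W=true, Z=false}.
  branch 2 (add (((X & V) -> Z) -> ~(W | (Y & W)))):
    (((X & V) -> Z) -> ~(W | (Y & W))): β-rule — branch into ~((X & V) -> Z)  //  ~(W | (Y & W)).
      branch 2.1 (add ~((X & V) -> Z)):
        ~((X & V) -> Z): α-rule — add (X & V), ~Z.
        (X & V): α-rule — add X, V.
        ○ open, literals {V=true, X=true, Z=false}.
      branch 2.2 (add ~(W | (Y & W))):
        ~(W | (Y & W)): α-rule — add ~W, ~(Y & W).
        ~(Y & W): β-rule — branch into ~Y  //  ~W.
          branch 2.2.1 (add ~Y):
            ○ open, literals {W=false, Y=false}.
          branch 2.2.2 (add ~W):
            ○ open, literals {W=false}.
0 branches closed, 4 open.
Each open branch fixes some atoms; the unmentioned ones are free. Counting distinct full assignments: branch {W=true, Z=false} (Y, X, V) contributes 8 new; branch {V=true, X=true, Z=false} (W, Y) contributes 2 new; branch {W=false, Y=false} (X, V, Z) contributes 7 new; branch {W=false} (Y, X, V, Z) contributes 7 new. Total: 24.

24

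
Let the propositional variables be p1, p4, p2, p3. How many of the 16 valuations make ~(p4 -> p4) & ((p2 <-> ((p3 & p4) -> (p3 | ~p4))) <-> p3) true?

Initial set: {(~(p4 -> p4) & ((p2 <-> ((p3 & p4) -> (p3 | ~p4))) <-> p3))}.
(~(p4 -> p4) & ((p2 <-> ((p3 & p4) -> (p3 | ~p4))) <-> p3)): α-rule — add ~(p4 -> p4), ((p2 <-> ((p3 & p4) -> (p3 | ~p4))) <-> p3).
~(p4 -> p4): α-rule — add p4, ~p4.
× closes — contains both p4 and ~p4.
All 1 branch closes.
No open branches: the formula has 0 satisfying assignments.

0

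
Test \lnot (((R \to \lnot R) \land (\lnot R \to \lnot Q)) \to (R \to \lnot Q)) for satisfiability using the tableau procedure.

Initial set: {\lnot (((R \to \lnot R) \land (\lnot R \to \lnot Q)) \to (R \to \lnot Q))}.
\lnot (((R \to \lnot R) \land (\lnot R \to \lnot Q)) \to (R \to \lnot Q)): α-rule — add ((R \to \lnot R) \land (\lnot R \to \lnot Q)), \lnot (R \to \lnot Q).
((R \to \lnot R) \land (\lnot R \to \lnot Q)): α-rule — add (R \to \lnot R), (\lnot R \to \lnot Q).
\lnot (R \to \lnot Q): α-rule — add R, \lnot \lnot Q.
(R \to \lnot R): β-rule — branch into \lnot R  //  \lnot R.
  branch 1 (add \lnot R):
    × closes — contains both R and \lnot R.
  branch 2 (add \lnot R):
    × closes — contains both R and \lnot R.
All 2 branches close.
Every branch closed; the formula is unsatisfiable.

Unsatisfiable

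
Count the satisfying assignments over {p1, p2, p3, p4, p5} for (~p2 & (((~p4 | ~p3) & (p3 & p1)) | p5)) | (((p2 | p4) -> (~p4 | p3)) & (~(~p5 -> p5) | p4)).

Initial set: {((~p2 & (((~p4 | ~p3) & (p3 & p1)) | p5)) | (((p2 | p4) -> (~p4 | p3)) & (~(~p5 -> p5) | p4)))}.
((~p2 & (((~p4 | ~p3) & (p3 & p1)) | p5)) | (((p2 | p4) -> (~p4 | p3)) & (~(~p5 -> p5) | p4))): β-rule — branch into (~p2 & (((~p4 | ~p3) & (p3 & p1)) | p5))  //  (((p2 | p4) -> (~p4 | p3)) & (~(~p5 -> p5) | p4)).
  branch 1 (add (~p2 & (((~p4 | ~p3) & (p3 & p1)) | p5))):
    (~p2 & (((~p4 | ~p3) & (p3 & p1)) | p5)): α-rule — add ~p2, (((~p4 | ~p3) & (p3 & p1)) | p5).
    (((~p4 | ~p3) & (p3 & p1)) | p5): β-rule — branch into ((~p4 | ~p3) & (p3 & p1))  //  p5.
      branch 1.1 (add ((~p4 | ~p3) & (p3 & p1))):
        ((~p4 | ~p3) & (p3 & p1)): α-rule — add (~p4 | ~p3), (p3 & p1).
        (p3 & p1): α-rule — add p3, p1.
        (~p4 | ~p3): β-rule — branch into ~p4  //  ~p3.
          branch 1.1.1 (add ~p4):
            ○ open, literals {p1=true, p2=false, p3=true, p4=false}.
          branch 1.1.2 (add ~p3):
            × closes — contains both p3 and ~p3.
      branch 1.2 (add p5):
        ○ open, literals {p2=false, p5=true}.
  branch 2 (add (((p2 | p4) -> (~p4 | p3)) & (~(~p5 -> p5) | p4))):
    (((p2 | p4) -> (~p4 | p3)) & (~(~p5 -> p5) | p4)): α-rule — add ((p2 | p4) -> (~p4 | p3)), (~(~p5 -> p5) | p4).
    ((p2 | p4) -> (~p4 | p3)): β-rule — branch into ~(p2 | p4)  //  (~p4 | p3).
      branch 2.1 (add ~(p2 | p4)):
        ~(p2 | p4): α-rule — add ~p2, ~p4.
        (~(~p5 -> p5) | p4): β-rule — branch into ~(~p5 -> p5)  //  p4.
          branch 2.1.1 (add ~(~p5 -> p5)):
            ~(~p5 -> p5): α-rule — add ~p5, ~p5.
            ○ open, literals {p2=false, p4=false, p5=false}.
          branch 2.1.2 (add p4):
            × closes — contains both p4 and ~p4.
      branch 2.2 (add (~p4 | p3)):
        (~(~p5 -> p5) | p4): β-rule — branch into ~(~p5 -> p5)  //  p4.
          branch 2.2.1 (add ~(~p5 -> p5)):
            ~(~p5 -> p5): α-rule — add ~p5, ~p5.
            (~p4 | p3): β-rule — branch into ~p4  //  p3.
              branch 2.2.1.1 (add ~p4):
                ○ open, literals {p4=false, p5=false}.
              branch 2.2.1.2 (add p3):
                ○ open, literals {p3=true, p5=false}.
          branch 2.2.2 (add p4):
            (~p4 | p3): β-rule — branch into ~p4  //  p3.
              branch 2.2.2.1 (add ~p4):
                × closes — contains both p4 and ~p4.
              branch 2.2.2.2 (add p3):
                ○ open, literals {p3=true, p4=true}.
3 branches closed, 6 open.
Each open branch fixes some atoms; the unmentioned ones are free. Counting distinct full assignments: branch {p1=true, p2=false, p3=true, p4=false} (p5) contributes 2 new; branch {p2=false, p5=true} (p1, p3, p4) contributes 7 new; branch {p2=false, p4=false, p5=false} (p1, p3) contributes 3 new; branch {p4=false, p5=false} (p1, p2, p3) contributes 4 new; branch {p3=true, p5=false} (p1, p2, p4) contributes 4 new; branch {p3=true, p4=true} (p1, p2, p5) contributes 2 new. Total: 22.

22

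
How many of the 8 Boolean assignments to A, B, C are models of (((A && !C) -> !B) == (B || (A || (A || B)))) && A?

Initial set: {T ((((A && !C) -> !B) == (B || (A || (A || B)))) && A)}.
T ((((A && !C) -> !B) == (B || (A || (A || B)))) && A): α-rule — add T (((A && !C) -> !B) == (B || (A || (A || B)))), T A.
T (((A && !C) -> !B) == (B || (A || (A || B)))): β-rule — branch into T ((A && !C) -> !B), T (B || (A || (A || B)))  //  F ((A && !C) -> !B), F (B || (A || (A || B))).
  branch 1 (add T ((A && !C) -> !B), T (B || (A || (A || B)))):
    T ((A && !C) -> !B): β-rule — branch into F (A && !C)  //  T !B.
      branch 1.1 (add F (A && !C)):
        T (B || (A || (A || B))): β-rule — branch into T B  //  T (A || (A || B)).
          branch 1.1.1 (add T B):
            F (A && !C): β-rule — branch into F A  //  F !C.
              branch 1.1.1.1 (add F A):
                × closes — contains both A and !A.
              branch 1.1.1.2 (add F !C):
                ○ open, literals {A=true, B=true, C=true}.
          branch 1.1.2 (add T (A || (A || B))):
            F (A && !C): β-rule — branch into F A  //  F !C.
              branch 1.1.2.1 (add F A):
                × closes — contains both A and !A.
              branch 1.1.2.2 (add F !C):
                T (A || (A || B)): β-rule — branch into T A  //  T (A || B).
                  branch 1.1.2.2.1 (add T A):
                    ○ open, literals {A=true, C=true}.
                  branch 1.1.2.2.2 (add T (A || B)):
                    T (A || B): β-rule — branch into T A  //  T B.
                      branch 1.1.2.2.2.1 (add T A):
                        ○ open, literals {A=true, C=true}.
                      branch 1.1.2.2.2.2 (add T B):
                        ○ open, literals {A=true, B=true, C=true}.
      branch 1.2 (add T !B):
        T (B || (A || (A || B))): β-rule — branch into T B  //  T (A || (A || B)).
          branch 1.2.1 (add T B):
            × closes — contains both B and !B.
          branch 1.2.2 (add T (A || (A || B))):
            T (A || (A || B)): β-rule — branch into T A  //  T (A || B).
              branch 1.2.2.1 (add T A):
                ○ open, literals {A=true, B=false}.
              branch 1.2.2.2 (add T (A || B)):
                T (A || B): β-rule — branch into T A  //  T B.
                  branch 1.2.2.2.1 (add T A):
                    ○ open, literals {A=true, B=false}.
                  branch 1.2.2.2.2 (add T B):
                    × closes — contains both B and !B.
  branch 2 (add F ((A && !C) -> !B), F (B || (A || (A || B)))):
    F ((A && !C) -> !B): α-rule — add T (A && !C), F !B.
    F (B || (A || (A || B))): α-rule — add F B, F (A || (A || B)).
    × closes — contains both B and !B.
5 branches closed, 6 open.
Each open branch fixes some atoms; the unmentioned ones are free. Counting distinct full assignments: branch {A=true, B=true, C=true} (none free) contributes 1 new; branch {A=true, C=true} (B) contributes 1 new; branch {A=true, C=true} (B) contributes 0 new; branch {A=true, B=true, C=true} (none free) contributes 0 new; branch {A=true, B=false} (C) contributes 1 new; branch {A=true, B=false} (C) contributes 0 new. Total: 3.

3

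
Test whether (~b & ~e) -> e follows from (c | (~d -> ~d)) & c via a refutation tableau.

Initial set: {((c | (~d -> ~d)) & c); ~((~b & ~e) -> e)}.
((c | (~d -> ~d)) & c): α-rule — add (c | (~d -> ~d)), c.
~((~b & ~e) -> e): α-rule — add (~b & ~e), ~e.
(~b & ~e): α-rule — add ~b, ~e.
(c | (~d -> ~d)): β-rule — branch into c  //  (~d -> ~d).
  branch 1 (add c):
    ○ open, literals {b=0, c=1, e=0}.
  branch 2 (add (~d -> ~d)):
    (~d -> ~d): β-rule — branch into ~~d  //  ~d.
      branch 2.1 (add ~~d):
        ○ open, literals {b=0, c=1, d=1, e=0}.
      branch 2.2 (add ~d):
        ○ open, literals {b=0, c=1, d=0, e=0}.
0 branches closed, 3 open.
An open branch gives a countermodel: b=0, c=1, e=0 (unmentioned atoms arbitrary); the premises hold there but the conclusion fails.

No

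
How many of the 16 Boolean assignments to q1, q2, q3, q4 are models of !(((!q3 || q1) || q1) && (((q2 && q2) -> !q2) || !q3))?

Initial set: {T !(((!q3 || q1) || q1) && (((q2 && q2) -> !q2) || !q3))}.
T !(((!q3 || q1) || q1) && (((q2 && q2) -> !q2) || !q3)): β-rule — branch into F ((!q3 || q1) || q1)  //  F (((q2 && q2) -> !q2) || !q3).
  branch 1 (add F ((!q3 || q1) || q1)):
    F ((!q3 || q1) || q1): α-rule — add F (!q3 || q1), F q1.
    F (!q3 || q1): α-rule — add F !q3, F q1.
    ○ open, literals {q1=0, q3=1}.
  branch 2 (add F (((q2 && q2) -> !q2) || !q3)):
    F (((q2 && q2) -> !q2) || !q3): α-rule — add F ((q2 && q2) -> !q2), F !q3.
    F ((q2 && q2) -> !q2): α-rule — add T (q2 && q2), F !q2.
    T (q2 && q2): α-rule — add T q2, T q2.
    ○ open, literals {q2=1, q3=1}.
0 branches closed, 2 open.
Each open branch fixes some atoms; the unmentioned ones are free. Counting distinct full assignments: branch {q1=0, q3=1} (q2, q4) contributes 4 new; branch {q2=1, q3=1} (q1, q4) contributes 2 new. Total: 6.

6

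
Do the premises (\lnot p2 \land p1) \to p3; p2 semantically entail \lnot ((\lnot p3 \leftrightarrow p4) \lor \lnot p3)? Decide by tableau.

No

Initial set: {T ((\lnot p2 \land p1) \to p3); T p2; F \lnot ((\lnot p3 \leftrightarrow p4) \lor \lnot p3)}.
T ((\lnot p2 \land p1) \to p3): β-rule — branch into F (\lnot p2 \land p1)  //  T p3.
  branch 1 (add F (\lnot p2 \land p1)):
    F \lnot ((\lnot p3 \leftrightarrow p4) \lor \lnot p3): β-rule — branch into T (\lnot p3 \leftrightarrow p4)  //  T \lnot p3.
      branch 1.1 (add T (\lnot p3 \leftrightarrow p4)):
        F (\lnot p2 \land p1): β-rule — branch into F \lnot p2  //  F p1.
          branch 1.1.1 (add F \lnot p2):
            T (\lnot p3 \leftrightarrow p4): β-rule — branch into T \lnot p3, T p4  //  F \lnot p3, F p4.
              branch 1.1.1.1 (add T \lnot p3, T p4):
                ○ open, literals {p2=true, p3=false, p4=true}.
              branch 1.1.1.2 (add F \lnot p3, F p4):
                ○ open, literals {p2=true, p3=true, p4=false}.
          branch 1.1.2 (add F p1):
            T (\lnot p3 \leftrightarrow p4): β-rule — branch into T \lnot p3, T p4  //  F \lnot p3, F p4.
              branch 1.1.2.1 (add T \lnot p3, T p4):
                ○ open, literals {p1=false, p2=true, p3=false, p4=true}.
              branch 1.1.2.2 (add F \lnot p3, F p4):
                ○ open, literals {p1=false, p2=true, p3=true, p4=false}.
      branch 1.2 (add T \lnot p3):
        F (\lnot p2 \land p1): β-rule — branch into F \lnot p2  //  F p1.
          branch 1.2.1 (add F \lnot p2):
            ○ open, literals {p2=true, p3=false}.
          branch 1.2.2 (add F p1):
            ○ open, literals {p1=false, p2=true, p3=false}.
  branch 2 (add T p3):
    F \lnot ((\lnot p3 \leftrightarrow p4) \lor \lnot p3): β-rule — branch into T (\lnot p3 \leftrightarrow p4)  //  T \lnot p3.
      branch 2.1 (add T (\lnot p3 \leftrightarrow p4)):
        T (\lnot p3 \leftrightarrow p4): β-rule — branch into T \lnot p3, T p4  //  F \lnot p3, F p4.
          branch 2.1.1 (add T \lnot p3, T p4):
            × closes — contains both p3 and \lnot p3.
          branch 2.1.2 (add F \lnot p3, F p4):
            ○ open, literals {p2=true, p3=true, p4=false}.
      branch 2.2 (add T \lnot p3):
        × closes — contains both p3 and \lnot p3.
2 branches closed, 7 open.
An open branch gives a countermodel: p2=true, p3=false, p4=true (unmentioned atoms arbitrary); the premises hold there but the conclusion fails.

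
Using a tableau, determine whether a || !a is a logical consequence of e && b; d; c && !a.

Yes

Initial set: {(e && b); d; (c && !a); !(a || !a)}.
(e && b): α-rule — add e, b.
(c && !a): α-rule — add c, !a.
!(a || !a): α-rule — add !a, !!a.
× closes — contains both a and !a.
All 1 branch closes.
Every branch closed, so the premises entail the conclusion.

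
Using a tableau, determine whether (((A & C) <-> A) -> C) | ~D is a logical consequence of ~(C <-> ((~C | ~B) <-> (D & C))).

Initial set: {~(C <-> ((~C | ~B) <-> (D & C))); ~((((A & C) <-> A) -> C) | ~D)}.
~((((A & C) <-> A) -> C) | ~D): α-rule — add ~(((A & C) <-> A) -> C), ~~D.
~(((A & C) <-> A) -> C): α-rule — add ((A & C) <-> A), ~C.
~(C <-> ((~C | ~B) <-> (D & C))): β-rule — branch into C, ~((~C | ~B) <-> (D & C))  //  ~C, ((~C | ~B) <-> (D & C)).
  branch 1 (add C, ~((~C | ~B) <-> (D & C))):
    × closes — contains both C and ~C.
  branch 2 (add ~C, ((~C | ~B) <-> (D & C))):
    ((A & C) <-> A): β-rule — branch into (A & C), A  //  ~(A & C), ~A.
      branch 2.1 (add (A & C), A):
        (A & C): α-rule — add A, C.
        × closes — contains both C and ~C.
      branch 2.2 (add ~(A & C), ~A):
        ((~C | ~B) <-> (D & C)): β-rule — branch into (~C | ~B), (D & C)  //  ~(~C | ~B), ~(D & C).
          branch 2.2.1 (add (~C | ~B), (D & C)):
            (D & C): α-rule — add D, C.
            × closes — contains both C and ~C.
          branch 2.2.2 (add ~(~C | ~B), ~(D & C)):
            ~(~C | ~B): α-rule — add ~~C, ~~B.
            × closes — contains both C and ~C.
All 4 branches close.
Every branch closed, so the premises entail the conclusion.

Yes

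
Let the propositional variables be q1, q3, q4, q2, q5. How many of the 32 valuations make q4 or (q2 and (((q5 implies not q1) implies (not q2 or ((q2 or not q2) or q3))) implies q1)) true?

20

Initial set: {(q4 or (q2 and (((q5 implies not q1) implies (not q2 or ((q2 or not q2) or q3))) implies q1)))}.
(q4 or (q2 and (((q5 implies not q1) implies (not q2 or ((q2 or not q2) or q3))) implies q1))): β-rule — branch into q4  //  (q2 and (((q5 implies not q1) implies (not q2 or ((q2 or not q2) or q3))) implies q1)).
  branch 1 (add q4):
    ○ open, literals {q4=1}.
  branch 2 (add (q2 and (((q5 implies not q1) implies (not q2 or ((q2 or not q2) or q3))) implies q1))):
    (q2 and (((q5 implies not q1) implies (not q2 or ((q2 or not q2) or q3))) implies q1)): α-rule — add q2, (((q5 implies not q1) implies (not q2 or ((q2 or not q2) or q3))) implies q1).
    (((q5 implies not q1) implies (not q2 or ((q2 or not q2) or q3))) implies q1): β-rule — branch into not ((q5 implies not q1) implies (not q2 or ((q2 or not q2) or q3)))  //  q1.
      branch 2.1 (add not ((q5 implies not q1) implies (not q2 or ((q2 or not q2) or q3)))):
        not ((q5 implies not q1) implies (not q2 or ((q2 or not q2) or q3))): α-rule — add (q5 implies not q1), not (not q2 or ((q2 or not q2) or q3)).
        not (not q2 or ((q2 or not q2) or q3)): α-rule — add not not q2, not ((q2 or not q2) or q3).
        not ((q2 or not q2) or q3): α-rule — add not (q2 or not q2), not q3.
        not (q2 or not q2): α-rule — add not q2, not not q2.
        × closes — contains both q2 and not q2.
      branch 2.2 (add q1):
        ○ open, literals {q1=1, q2=1}.
1 branch closed, 2 open.
Each open branch fixes some atoms; the unmentioned ones are free. Counting distinct full assignments: branch {q4=1} (q1, q3, q2, q5) contributes 16 new; branch {q1=1, q2=1} (q3, q4, q5) contributes 4 new. Total: 20.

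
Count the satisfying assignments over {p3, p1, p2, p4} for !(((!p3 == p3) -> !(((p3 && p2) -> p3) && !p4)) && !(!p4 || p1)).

12

Initial set: {!(((!p3 == p3) -> !(((p3 && p2) -> p3) && !p4)) && !(!p4 || p1))}.
!(((!p3 == p3) -> !(((p3 && p2) -> p3) && !p4)) && !(!p4 || p1)): β-rule — branch into !((!p3 == p3) -> !(((p3 && p2) -> p3) && !p4))  //  !!(!p4 || p1).
  branch 1 (add !((!p3 == p3) -> !(((p3 && p2) -> p3) && !p4))):
    !((!p3 == p3) -> !(((p3 && p2) -> p3) && !p4)): α-rule — add (!p3 == p3), !!(((p3 && p2) -> p3) && !p4).
    !!(((p3 && p2) -> p3) && !p4): α-rule — add ((p3 && p2) -> p3), !p4.
    (!p3 == p3): β-rule — branch into !p3, p3  //  !!p3, !p3.
      branch 1.1 (add !p3, p3):
        × closes — contains both p3 and !p3.
      branch 1.2 (add !!p3, !p3):
        × closes — contains both p3 and !p3.
  branch 2 (add !!(!p4 || p1)):
    !!(!p4 || p1): β-rule — branch into !p4  //  p1.
      branch 2.1 (add !p4):
        ○ open, literals {p4=false}.
      branch 2.2 (add p1):
        ○ open, literals {p1=true}.
2 branches closed, 2 open.
Each open branch fixes some atoms; the unmentioned ones are free. Counting distinct full assignments: branch {p4=false} (p3, p1, p2) contributes 8 new; branch {p1=true} (p3, p2, p4) contributes 4 new. Total: 12.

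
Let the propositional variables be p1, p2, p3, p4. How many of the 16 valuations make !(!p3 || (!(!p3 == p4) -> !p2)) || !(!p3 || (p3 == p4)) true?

6

Initial set: {(!(!p3 || (!(!p3 == p4) -> !p2)) || !(!p3 || (p3 == p4)))}.
(!(!p3 || (!(!p3 == p4) -> !p2)) || !(!p3 || (p3 == p4))): β-rule — branch into !(!p3 || (!(!p3 == p4) -> !p2))  //  !(!p3 || (p3 == p4)).
  branch 1 (add !(!p3 || (!(!p3 == p4) -> !p2))):
    !(!p3 || (!(!p3 == p4) -> !p2)): α-rule — add !!p3, !(!(!p3 == p4) -> !p2).
    !(!(!p3 == p4) -> !p2): α-rule — add !(!p3 == p4), !!p2.
    !(!p3 == p4): β-rule — branch into !p3, !p4  //  !!p3, p4.
      branch 1.1 (add !p3, !p4):
        × closes — contains both p3 and !p3.
      branch 1.2 (add !!p3, p4):
        ○ open, literals {p2=1, p3=1, p4=1}.
  branch 2 (add !(!p3 || (p3 == p4))):
    !(!p3 || (p3 == p4)): α-rule — add !!p3, !(p3 == p4).
    !(p3 == p4): β-rule — branch into p3, !p4  //  !p3, p4.
      branch 2.1 (add p3, !p4):
        ○ open, literals {p3=1, p4=0}.
      branch 2.2 (add !p3, p4):
        × closes — contains both p3 and !p3.
2 branches closed, 2 open.
Each open branch fixes some atoms; the unmentioned ones are free. Counting distinct full assignments: branch {p2=1, p3=1, p4=1} (p1) contributes 2 new; branch {p3=1, p4=0} (p1, p2) contributes 4 new. Total: 6.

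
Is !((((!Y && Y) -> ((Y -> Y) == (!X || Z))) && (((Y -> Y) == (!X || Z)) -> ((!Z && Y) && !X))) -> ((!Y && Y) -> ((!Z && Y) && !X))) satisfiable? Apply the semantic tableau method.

Initial set: {T !((((!Y && Y) -> ((Y -> Y) == (!X || Z))) && (((Y -> Y) == (!X || Z)) -> ((!Z && Y) && !X))) -> ((!Y && Y) -> ((!Z && Y) && !X)))}.
T !((((!Y && Y) -> ((Y -> Y) == (!X || Z))) && (((Y -> Y) == (!X || Z)) -> ((!Z && Y) && !X))) -> ((!Y && Y) -> ((!Z && Y) && !X))): α-rule — add T (((!Y && Y) -> ((Y -> Y) == (!X || Z))) && (((Y -> Y) == (!X || Z)) -> ((!Z && Y) && !X))), F ((!Y && Y) -> ((!Z && Y) && !X)).
T (((!Y && Y) -> ((Y -> Y) == (!X || Z))) && (((Y -> Y) == (!X || Z)) -> ((!Z && Y) && !X))): α-rule — add T ((!Y && Y) -> ((Y -> Y) == (!X || Z))), T (((Y -> Y) == (!X || Z)) -> ((!Z && Y) && !X)).
F ((!Y && Y) -> ((!Z && Y) && !X)): α-rule — add T (!Y && Y), F ((!Z && Y) && !X).
T (!Y && Y): α-rule — add T !Y, T Y.
× closes — contains both Y and !Y.
All 1 branch closes.
Every branch closed; the formula is unsatisfiable.

Unsatisfiable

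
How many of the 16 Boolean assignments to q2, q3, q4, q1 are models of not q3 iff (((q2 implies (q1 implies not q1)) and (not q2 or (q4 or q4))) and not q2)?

8

Initial set: {T (not q3 iff (((q2 implies (q1 implies not q1)) and (not q2 or (q4 or q4))) and not q2))}.
T (not q3 iff (((q2 implies (q1 implies not q1)) and (not q2 or (q4 or q4))) and not q2)): β-rule — branch into T not q3, T (((q2 implies (q1 implies not q1)) and (not q2 or (q4 or q4))) and not q2)  //  F not q3, F (((q2 implies (q1 implies not q1)) and (not q2 or (q4 or q4))) and not q2).
  branch 1 (add T not q3, T (((q2 implies (q1 implies not q1)) and (not q2 or (q4 or q4))) and not q2)):
    T (((q2 implies (q1 implies not q1)) and (not q2 or (q4 or q4))) and not q2): α-rule — add T ((q2 implies (q1 implies not q1)) and (not q2 or (q4 or q4))), T not q2.
    T ((q2 implies (q1 implies not q1)) and (not q2 or (q4 or q4))): α-rule — add T (q2 implies (q1 implies not q1)), T (not q2 or (q4 or q4)).
    T (q2 implies (q1 implies not q1)): β-rule — branch into F q2  //  T (q1 implies not q1).
      branch 1.1 (add F q2):
        T (not q2 or (q4 or q4)): β-rule — branch into T not q2  //  T (q4 or q4).
          branch 1.1.1 (add T not q2):
            ○ open, literals {q2=false, q3=false}.
          branch 1.1.2 (add T (q4 or q4)):
            T (q4 or q4): β-rule — branch into T q4  //  T q4.
              branch 1.1.2.1 (add T q4):
                ○ open, literals {q2=false, q3=false, q4=true}.
              branch 1.1.2.2 (add T q4):
                ○ open, literals {q2=false, q3=false, q4=true}.
      branch 1.2 (add T (q1 implies not q1)):
        T (not q2 or (q4 or q4)): β-rule — branch into T not q2  //  T (q4 or q4).
          branch 1.2.1 (add T not q2):
            T (q1 implies not q1): β-rule — branch into F q1  //  T not q1.
              branch 1.2.1.1 (add F q1):
                ○ open, literals {q1=false, q2=false, q3=false}.
              branch 1.2.1.2 (add T not q1):
                ○ open, literals {q1=false, q2=false, q3=false}.
          branch 1.2.2 (add T (q4 or q4)):
            T (q1 implies not q1): β-rule — branch into F q1  //  T not q1.
              branch 1.2.2.1 (add F q1):
                T (q4 or q4): β-rule — branch into T q4  //  T q4.
                  branch 1.2.2.1.1 (add T q4):
                    ○ open, literals {q1=false, q2=false, q3=false, q4=true}.
                  branch 1.2.2.1.2 (add T q4):
                    ○ open, literals {q1=false, q2=false, q3=false, q4=true}.
              branch 1.2.2.2 (add T not q1):
                T (q4 or q4): β-rule — branch into T q4  //  T q4.
                  branch 1.2.2.2.1 (add T q4):
                    ○ open, literals {q1=false, q2=false, q3=false, q4=true}.
                  branch 1.2.2.2.2 (add T q4):
                    ○ open, literals {q1=false, q2=false, q3=false, q4=true}.
  branch 2 (add F not q3, F (((q2 implies (q1 implies not q1)) and (not q2 or (q4 or q4))) and not q2)):
    F (((q2 implies (q1 implies not q1)) and (not q2 or (q4 or q4))) and not q2): β-rule — branch into F ((q2 implies (q1 implies not q1)) and (not q2 or (q4 or q4)))  //  F not q2.
      branch 2.1 (add F ((q2 implies (q1 implies not q1)) and (not q2 or (q4 or q4)))):
        F ((q2 implies (q1 implies not q1)) and (not q2 or (q4 or q4))): β-rule — branch into F (q2 implies (q1 implies not q1))  //  F (not q2 or (q4 or q4)).
          branch 2.1.1 (add F (q2 implies (q1 implies not q1))):
            F (q2 implies (q1 implies not q1)): α-rule — add T q2, F (q1 implies not q1).
            F (q1 implies not q1): α-rule — add T q1, F not q1.
            ○ open, literals {q1=true, q2=true, q3=true}.
          branch 2.1.2 (add F (not q2 or (q4 or q4))):
            F (not q2 or (q4 or q4)): α-rule — add F not q2, F (q4 or q4).
            F (q4 or q4): α-rule — add F q4, F q4.
            ○ open, literals {q2=true, q3=true, q4=false}.
      branch 2.2 (add F not q2):
        ○ open, literals {q2=true, q3=true}.
0 branches closed, 12 open.
Each open branch fixes some atoms; the unmentioned ones are free. Counting distinct full assignments: branch {q2=false, q3=false} (q4, q1) contributes 4 new; branch {q2=false, q3=false, q4=true} (q1) contributes 0 new; branch {q2=false, q3=false, q4=true} (q1) contributes 0 new; branch {q1=false, q2=false, q3=false} (q4) contributes 0 new; branch {q1=false, q2=false, q3=false} (q4) contributes 0 new; branch {q1=false, q2=false, q3=false, q4=true} (none free) contributes 0 new; branch {q1=false, q2=false, q3=false, q4=true} (none free) contributes 0 new; branch {q1=false, q2=false, q3=false, q4=true} (none free) contributes 0 new; branch {q1=false, q2=false, q3=false, q4=true} (none free) contributes 0 new; branch {q1=true, q2=true, q3=true} (q4) contributes 2 new; branch {q2=true, q3=true, q4=false} (q1) contributes 1 new; branch {q2=true, q3=true} (q4, q1) contributes 1 new. Total: 8.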